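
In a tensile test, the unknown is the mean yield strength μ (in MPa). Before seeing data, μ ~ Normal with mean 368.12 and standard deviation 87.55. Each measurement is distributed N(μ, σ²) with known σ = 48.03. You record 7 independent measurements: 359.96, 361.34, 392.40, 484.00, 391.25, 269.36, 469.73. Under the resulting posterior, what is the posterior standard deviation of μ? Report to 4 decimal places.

For Normal data with known variance σ², a Normal(μ₀, σ₀²) prior on μ is conjugate. Posterior precision = 1/σ₀² + n/σ²; posterior mean is the precision-weighted average of μ₀ and x̄.
σ₀² = 87.55² = 7665.0025, σ² = 48.03² = 2306.8809; σ² + n·σ₀² = 2306.8809 + 7·7665.0025 = 55961.8984.
Posterior precision = 1/σ₀² + n/σ² = 1/7665.0025 + 7/2306.8809 = (σ² + n·σ₀²)/(σ₀²σ²) = 55961.8984/(7665.0025·2306.8809); posterior variance σₙ² = σ₀²σ²/(σ² + n·σ₀²) = 7665.0025·2306.8809/55961.8984 = 315.969407.
Posterior SD = √σₙ² = √(7665.0025·2306.8809/55961.8984) = 17.7755.

17.7755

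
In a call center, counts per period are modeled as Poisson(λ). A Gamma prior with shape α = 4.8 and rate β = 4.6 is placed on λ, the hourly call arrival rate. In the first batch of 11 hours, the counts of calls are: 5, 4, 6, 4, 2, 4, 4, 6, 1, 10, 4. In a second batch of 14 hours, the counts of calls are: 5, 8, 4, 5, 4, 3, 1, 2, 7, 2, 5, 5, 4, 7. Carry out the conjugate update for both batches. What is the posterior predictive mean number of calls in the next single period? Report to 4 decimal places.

3.9459

With a Gamma(shape α, rate β) prior, the Poisson likelihood is conjugate: the posterior is Gamma(α + ΣXᵢ, β + n).
Batch 1: sum of counts S = 50 over n = 11 hours.
After batch 1: Gamma(α+S, β+n) = Gamma(4.8+50, 4.6+11) = Gamma(54.8, 15.6).
Batch 2: sum of counts S = 62 over n = 14 hours.
After batch 2: Gamma(α+S, β+n) = Gamma(54.8+62, 15.6+14) = Gamma(116.8, 29.6).
The predictive distribution for one future period is NegBinom with mean α/β = 3.9459.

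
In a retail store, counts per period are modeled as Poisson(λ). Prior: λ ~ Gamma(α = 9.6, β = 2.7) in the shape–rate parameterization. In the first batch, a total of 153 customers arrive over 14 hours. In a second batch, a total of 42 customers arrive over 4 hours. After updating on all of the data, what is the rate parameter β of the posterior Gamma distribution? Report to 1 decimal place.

With a Gamma(shape α, rate β) prior, the Poisson likelihood is conjugate: the posterior is Gamma(α + ΣXᵢ, β + n).
After batch 1: Gamma(α+S, β+n) = Gamma(9.6+153, 2.7+14) = Gamma(162.6, 16.7).
After batch 2: Gamma(α+S, β+n) = Gamma(162.6+42, 16.7+4) = Gamma(204.6, 20.7).
Posterior β = 20.7.

20.7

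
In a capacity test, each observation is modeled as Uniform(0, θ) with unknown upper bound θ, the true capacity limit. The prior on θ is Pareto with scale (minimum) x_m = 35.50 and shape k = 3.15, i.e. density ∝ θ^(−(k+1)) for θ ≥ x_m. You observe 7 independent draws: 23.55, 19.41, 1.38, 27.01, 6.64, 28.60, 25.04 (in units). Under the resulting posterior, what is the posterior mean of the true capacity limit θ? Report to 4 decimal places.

A Pareto(scale x_m, shape k) prior on the upper bound θ of Uniform(0, θ) is conjugate: posterior is Pareto(max(x_m, max xᵢ), k + n).
Sample maximum = 28.60; prior scale x_m = 35.50 → posterior scale = max = 35.50.
Posterior shape = 3.15 + 7 = 10.15.
E[θ|data] = k·x_m/(k−1) = 10.15·35.50/9.15 = 39.3798.

39.3798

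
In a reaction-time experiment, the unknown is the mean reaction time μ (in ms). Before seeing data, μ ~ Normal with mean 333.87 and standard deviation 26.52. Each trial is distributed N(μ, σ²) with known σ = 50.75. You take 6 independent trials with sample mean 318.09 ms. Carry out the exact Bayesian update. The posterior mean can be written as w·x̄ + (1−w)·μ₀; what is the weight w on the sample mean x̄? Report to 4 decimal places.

For Normal data with known variance σ², a Normal(μ₀, σ₀²) prior on μ is conjugate. Posterior precision = 1/σ₀² + n/σ²; posterior mean is the precision-weighted average of μ₀ and x̄.
σ₀² = 26.52² = 703.3104, σ² = 50.75² = 2575.5625. Prior precision 1/σ₀² = 1/703.3104; data precision n/σ² = 6/2575.5625.
w = (n/σ²)/(1/σ₀² + n/σ²) = n·σ₀²/(σ² + n·σ₀²) = 6·703.3104/(2575.5625 + 6·703.3104) = 4219.8624/6795.4249 = 0.6210.

0.6210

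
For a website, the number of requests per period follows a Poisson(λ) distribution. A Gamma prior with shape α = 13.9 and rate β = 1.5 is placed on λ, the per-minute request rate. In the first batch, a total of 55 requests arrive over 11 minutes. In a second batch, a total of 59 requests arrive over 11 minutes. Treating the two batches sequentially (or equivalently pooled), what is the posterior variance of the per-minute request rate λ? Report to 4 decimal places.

0.2316

With a Gamma(shape α, rate β) prior, the Poisson likelihood is conjugate: the posterior is Gamma(α + ΣXᵢ, β + n).
After batch 1: Gamma(α+S, β+n) = Gamma(13.9+55, 1.5+11) = Gamma(68.9, 12.5).
After batch 2: Gamma(α+S, β+n) = Gamma(68.9+59, 12.5+11) = Gamma(127.9, 23.5).
Var = α/β² = 127.9/23.5² = 0.2316.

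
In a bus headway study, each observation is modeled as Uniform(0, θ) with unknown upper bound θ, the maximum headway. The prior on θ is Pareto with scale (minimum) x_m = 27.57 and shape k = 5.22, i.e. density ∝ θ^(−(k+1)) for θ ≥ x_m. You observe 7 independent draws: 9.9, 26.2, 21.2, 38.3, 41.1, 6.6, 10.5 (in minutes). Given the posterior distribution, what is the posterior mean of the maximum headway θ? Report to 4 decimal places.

44.7631

A Pareto(scale x_m, shape k) prior on the upper bound θ of Uniform(0, θ) is conjugate: posterior is Pareto(max(x_m, max xᵢ), k + n).
Sample maximum = 41.1; prior scale x_m = 27.57 → posterior scale = max = 41.10.
Posterior shape = 5.22 + 7 = 12.22.
E[θ|data] = k·x_m/(k−1) = 12.22·41.10/11.22 = 44.7631.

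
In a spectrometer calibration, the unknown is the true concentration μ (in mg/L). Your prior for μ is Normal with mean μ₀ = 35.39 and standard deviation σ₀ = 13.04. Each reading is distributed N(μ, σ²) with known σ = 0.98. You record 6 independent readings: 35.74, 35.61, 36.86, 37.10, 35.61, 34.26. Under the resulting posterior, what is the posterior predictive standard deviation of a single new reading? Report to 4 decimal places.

For Normal data with known variance σ², a Normal(μ₀, σ₀²) prior on μ is conjugate. Posterior precision = 1/σ₀² + n/σ²; posterior mean is the precision-weighted average of μ₀ and x̄.
σ₀² = 13.04² = 170.0416, σ² = 0.98² = 0.9604; σ² + n·σ₀² = 0.9604 + 6·170.0416 = 1021.21.
Posterior precision = 1/σ₀² + n/σ² = 1/170.0416 + 6/0.9604 = (σ² + n·σ₀²)/(σ₀²σ²) = 1021.21/(170.0416·0.9604); posterior variance σₙ² = σ₀²σ²/(σ² + n·σ₀²) = 170.0416·0.9604/1021.21 = 0.159916.
Predictive variance for one new observation = σₙ² + σ² = 170.0416·0.9604/1021.21 + 0.9604 = σ²·(σ₀² + 1021.21)/1021.21 = 0.9604·1191.2516/1021.21 = 1.120316; SD = √(0.9604·1191.2516/1021.21) = 1.0584.

1.0584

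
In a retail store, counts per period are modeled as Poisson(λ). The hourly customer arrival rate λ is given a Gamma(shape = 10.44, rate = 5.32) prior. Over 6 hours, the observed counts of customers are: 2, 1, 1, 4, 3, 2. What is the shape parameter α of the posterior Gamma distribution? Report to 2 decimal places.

23.44

With a Gamma(shape α, rate β) prior, the Poisson likelihood is conjugate: the posterior is Gamma(α + ΣXᵢ, β + n).
Sum of counts S = 13 over n = 6 hours.
Posterior: Gamma(α+S, β+n) = Gamma(10.44+13, 5.32+6) = Gamma(23.44, 11.32).
Posterior α = 23.44.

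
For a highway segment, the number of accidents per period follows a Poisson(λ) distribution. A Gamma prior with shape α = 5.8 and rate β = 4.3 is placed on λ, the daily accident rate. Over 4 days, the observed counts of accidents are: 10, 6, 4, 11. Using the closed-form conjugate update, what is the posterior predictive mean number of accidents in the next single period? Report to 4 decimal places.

4.4337

With a Gamma(shape α, rate β) prior, the Poisson likelihood is conjugate: the posterior is Gamma(α + ΣXᵢ, β + n).
Sum of counts S = 31 over n = 4 days.
Posterior: Gamma(α+S, β+n) = Gamma(5.8+31, 4.3+4) = Gamma(36.8, 8.3).
The predictive distribution for one future period is NegBinom with mean α/β = 4.4337.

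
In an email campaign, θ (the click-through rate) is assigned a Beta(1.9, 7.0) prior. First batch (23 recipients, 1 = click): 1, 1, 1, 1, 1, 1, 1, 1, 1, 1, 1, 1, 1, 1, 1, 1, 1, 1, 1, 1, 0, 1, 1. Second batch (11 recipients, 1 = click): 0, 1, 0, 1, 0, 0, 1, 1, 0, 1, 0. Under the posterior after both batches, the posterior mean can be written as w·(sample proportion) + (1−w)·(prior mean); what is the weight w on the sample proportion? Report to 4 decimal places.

0.7925

The Beta prior is conjugate to a Binomial/Bernoulli likelihood; the update adds successes to α and failures to β.
Total number of recipients: n = 23 + 11 = 34.
Posterior mean = (α₀+k)/(α₀+β₀+n) = [n/(α₀+β₀+n)]·(k/n) + [(α₀+β₀)/(α₀+β₀+n)]·α₀/(α₀+β₀), so only n and the prior enter the weight.
The weight on the data is w = n/(α₀+β₀+n) = 34/(1.9+7.0+34) = 34/42.9 = 0.7925.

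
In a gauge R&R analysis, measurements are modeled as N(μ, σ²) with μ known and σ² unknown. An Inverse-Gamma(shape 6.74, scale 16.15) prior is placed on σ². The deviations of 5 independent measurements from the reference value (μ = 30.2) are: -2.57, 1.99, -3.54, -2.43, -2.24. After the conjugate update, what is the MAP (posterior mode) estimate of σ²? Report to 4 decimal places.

3.2382

With known mean μ and an Inverse-Gamma(α, β) prior on σ², the Normal likelihood is conjugate: posterior is Inv-Gamma(α + n/2, β + Σ(xᵢ−μ)²/2).
Σ(xᵢ−μ)² = (-2.57)² + (1.99)² + (-3.54)² + (-2.43)² + (-2.24)² = 34.0191.
Posterior: Inv-Gamma(6.74 + 5/2, 16.15 + 34.0191/2) = Inv-Gamma(9.24, 33.15955).
Mode = β/(α+1) = 33.15955/10.24 = 3.2382.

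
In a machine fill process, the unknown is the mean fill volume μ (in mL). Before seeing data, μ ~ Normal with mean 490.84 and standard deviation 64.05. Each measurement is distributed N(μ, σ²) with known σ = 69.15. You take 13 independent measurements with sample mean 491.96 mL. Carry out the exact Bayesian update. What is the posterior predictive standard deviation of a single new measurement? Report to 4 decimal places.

For Normal data with known variance σ², a Normal(μ₀, σ₀²) prior on μ is conjugate. Posterior precision = 1/σ₀² + n/σ²; posterior mean is the precision-weighted average of μ₀ and x̄.
σ₀² = 64.05² = 4102.4025, σ² = 69.15² = 4781.7225; σ² + n·σ₀² = 4781.7225 + 13·4102.4025 = 58112.955.
Posterior precision = 1/σ₀² + n/σ² = 1/4102.4025 + 13/4781.7225 = (σ² + n·σ₀²)/(σ₀²σ²) = 58112.955/(4102.4025·4781.7225); posterior variance σₙ² = σ₀²σ²/(σ² + n·σ₀²) = 4102.4025·4781.7225/58112.955 = 337.558989.
Predictive variance for one new observation = σₙ² + σ² = 4102.4025·4781.7225/58112.955 + 4781.7225 = σ²·(σ₀² + 58112.955)/58112.955 = 4781.7225·62215.3575/58112.955 = 5119.281489; SD = √(4781.7225·62215.3575/58112.955) = 71.5492.

71.5492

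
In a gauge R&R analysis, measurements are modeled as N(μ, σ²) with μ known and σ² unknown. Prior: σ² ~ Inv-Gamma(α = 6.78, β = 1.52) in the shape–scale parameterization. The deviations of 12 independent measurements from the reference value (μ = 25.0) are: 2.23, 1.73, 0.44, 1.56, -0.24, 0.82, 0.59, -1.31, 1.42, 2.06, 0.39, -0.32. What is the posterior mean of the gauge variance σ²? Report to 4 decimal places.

0.9738

With known mean μ and an Inverse-Gamma(α, β) prior on σ², the Normal likelihood is conjugate: posterior is Inv-Gamma(α + n/2, β + Σ(xᵢ−μ)²/2).
Σ(xᵢ−μ)² = (2.23)² + (1.73)² + (0.44)² + (1.56)² + (-0.24)² + (0.82)² + (0.59)² + (-1.31)² + (1.42)² + (2.06)² + (0.39)² + (-0.32)² = 19.9017.
Posterior: Inv-Gamma(6.78 + 12/2, 1.52 + 19.9017/2) = Inv-Gamma(12.78, 11.47085).
E[σ²|data] = β/(α−1) = 11.47085/11.78 = 0.9738.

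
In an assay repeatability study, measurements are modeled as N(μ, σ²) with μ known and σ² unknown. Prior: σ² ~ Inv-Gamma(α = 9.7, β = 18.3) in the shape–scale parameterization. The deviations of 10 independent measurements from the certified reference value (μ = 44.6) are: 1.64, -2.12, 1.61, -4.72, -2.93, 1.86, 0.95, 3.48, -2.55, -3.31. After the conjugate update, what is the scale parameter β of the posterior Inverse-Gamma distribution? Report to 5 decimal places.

55.58525

With known mean μ and an Inverse-Gamma(α, β) prior on σ², the Normal likelihood is conjugate: posterior is Inv-Gamma(α + n/2, β + Σ(xᵢ−μ)²/2).
Σ(xᵢ−μ)² = (1.64)² + (-2.12)² + (1.61)² + (-4.72)² + (-2.93)² + (1.86)² + (0.95)² + (3.48)² + (-2.55)² + (-3.31)² = 74.5705.
Posterior: Inv-Gamma(9.7 + 10/2, 18.3 + 74.5705/2) = Inv-Gamma(14.70, 55.58525).
Posterior β = 55.58525.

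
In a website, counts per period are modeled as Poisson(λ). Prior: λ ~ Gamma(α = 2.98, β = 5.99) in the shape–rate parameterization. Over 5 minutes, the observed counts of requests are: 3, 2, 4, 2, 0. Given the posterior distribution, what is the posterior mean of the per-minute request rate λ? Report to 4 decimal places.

With a Gamma(shape α, rate β) prior, the Poisson likelihood is conjugate: the posterior is Gamma(α + ΣXᵢ, β + n).
Sum of counts S = 11 over n = 5 minutes.
Posterior: Gamma(α+S, β+n) = Gamma(2.98+11, 5.99+5) = Gamma(13.98, 10.99).
Posterior mean = α/β = 13.98/10.99 = 1.2721.

1.2721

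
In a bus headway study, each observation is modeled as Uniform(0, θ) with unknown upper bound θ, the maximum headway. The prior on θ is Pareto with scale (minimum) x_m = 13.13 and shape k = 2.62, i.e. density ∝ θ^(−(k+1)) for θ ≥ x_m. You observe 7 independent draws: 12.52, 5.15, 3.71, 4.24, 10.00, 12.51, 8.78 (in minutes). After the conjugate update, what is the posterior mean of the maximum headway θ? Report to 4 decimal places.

A Pareto(scale x_m, shape k) prior on the upper bound θ of Uniform(0, θ) is conjugate: posterior is Pareto(max(x_m, max xᵢ), k + n).
Sample maximum = 12.52; prior scale x_m = 13.13 → posterior scale = max = 13.13.
Posterior shape = 2.62 + 7 = 9.62.
E[θ|data] = k·x_m/(k−1) = 9.62·13.13/8.62 = 14.6532.

14.6532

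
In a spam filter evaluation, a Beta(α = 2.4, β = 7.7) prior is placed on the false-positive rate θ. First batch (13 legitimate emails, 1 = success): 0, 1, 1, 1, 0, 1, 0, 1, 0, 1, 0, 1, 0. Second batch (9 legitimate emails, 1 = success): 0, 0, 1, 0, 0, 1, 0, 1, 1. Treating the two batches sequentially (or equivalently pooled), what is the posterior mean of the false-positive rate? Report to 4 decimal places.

0.4174

The Beta prior is conjugate to a Binomial/Bernoulli likelihood; the update adds successes to α and failures to β.
After batch 1: Beta(2.4+7, 7.7+6) = Beta(9.4, 13.7).
After batch 2: Beta(9.4+4, 13.7+5) = Beta(13.4, 18.7).
Posterior mean = α/(α+β) = 13.4/32.1 = 0.4174.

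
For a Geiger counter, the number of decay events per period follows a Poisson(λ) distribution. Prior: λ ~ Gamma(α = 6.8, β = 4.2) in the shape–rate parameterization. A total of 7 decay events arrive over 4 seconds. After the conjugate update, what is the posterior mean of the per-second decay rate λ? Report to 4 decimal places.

1.6829

With a Gamma(shape α, rate β) prior, the Poisson likelihood is conjugate: the posterior is Gamma(α + ΣXᵢ, β + n).
Posterior: Gamma(α+S, β+n) = Gamma(6.8+7, 4.2+4) = Gamma(13.8, 8.2).
Posterior mean = α/β = 13.8/8.2 = 1.6829.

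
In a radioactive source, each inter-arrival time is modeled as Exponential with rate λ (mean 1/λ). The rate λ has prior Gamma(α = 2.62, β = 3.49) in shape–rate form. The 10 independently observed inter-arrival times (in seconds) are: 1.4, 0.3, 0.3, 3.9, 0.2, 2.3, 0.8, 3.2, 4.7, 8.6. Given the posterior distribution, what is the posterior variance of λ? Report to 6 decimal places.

With a Gamma(shape α, rate β) prior on the exponential rate λ, the posterior after n observations with total T = Σxᵢ is Gamma(α+n, β+T).
Sum of observations T = 25.7 seconds; n = 10.
Posterior: Gamma(2.62+10, 3.49+25.7) = Gamma(12.62, 29.19).
Var = α/β² = 0.014811.

0.014811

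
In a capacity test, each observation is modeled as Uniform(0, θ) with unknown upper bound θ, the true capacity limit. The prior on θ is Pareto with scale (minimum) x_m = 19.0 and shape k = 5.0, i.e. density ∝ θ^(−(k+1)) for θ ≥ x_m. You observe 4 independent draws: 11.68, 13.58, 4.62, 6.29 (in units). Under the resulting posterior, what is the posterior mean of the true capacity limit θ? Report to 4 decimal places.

A Pareto(scale x_m, shape k) prior on the upper bound θ of Uniform(0, θ) is conjugate: posterior is Pareto(max(x_m, max xᵢ), k + n).
Sample maximum = 13.58; prior scale x_m = 19.0 → posterior scale = max = 19.00.
Posterior shape = 5.0 + 4 = 9.0.
E[θ|data] = k·x_m/(k−1) = 9.0·19.00/8.0 = 21.3750.

21.3750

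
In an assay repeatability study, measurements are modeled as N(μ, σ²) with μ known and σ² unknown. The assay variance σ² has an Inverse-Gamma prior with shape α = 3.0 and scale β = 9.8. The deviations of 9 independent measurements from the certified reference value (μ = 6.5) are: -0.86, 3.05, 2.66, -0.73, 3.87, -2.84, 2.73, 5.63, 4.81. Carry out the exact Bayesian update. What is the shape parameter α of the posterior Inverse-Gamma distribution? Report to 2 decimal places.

7.50

With known mean μ and an Inverse-Gamma(α, β) prior on σ², the Normal likelihood is conjugate: posterior is Inv-Gamma(α + n/2, β + Σ(xᵢ−μ)²/2).
Σ(xᵢ−μ)² = (-0.86)² + (3.05)² + (2.66)² + (-0.73)² + (3.87)² + (-2.84)² + (2.73)² + (5.63)² + (4.81)² = 102.9790.
Posterior: Inv-Gamma(3.0 + 9/2, 9.8 + 102.9790/2) = Inv-Gamma(7.50, 61.28950).
Posterior α = 7.50.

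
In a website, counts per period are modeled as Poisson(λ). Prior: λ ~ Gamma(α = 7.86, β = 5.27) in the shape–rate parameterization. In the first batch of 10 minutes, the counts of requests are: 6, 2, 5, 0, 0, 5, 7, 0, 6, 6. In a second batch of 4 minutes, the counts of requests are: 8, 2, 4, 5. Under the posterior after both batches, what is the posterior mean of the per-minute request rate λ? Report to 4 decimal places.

With a Gamma(shape α, rate β) prior, the Poisson likelihood is conjugate: the posterior is Gamma(α + ΣXᵢ, β + n).
Batch 1: sum of counts S = 37 over n = 10 minutes.
After batch 1: Gamma(α+S, β+n) = Gamma(7.86+37, 5.27+10) = Gamma(44.86, 15.27).
Batch 2: sum of counts S = 19 over n = 4 minutes.
After batch 2: Gamma(α+S, β+n) = Gamma(44.86+19, 15.27+4) = Gamma(63.86, 19.27).
Posterior mean = α/β = 63.86/19.27 = 3.3140.

3.3140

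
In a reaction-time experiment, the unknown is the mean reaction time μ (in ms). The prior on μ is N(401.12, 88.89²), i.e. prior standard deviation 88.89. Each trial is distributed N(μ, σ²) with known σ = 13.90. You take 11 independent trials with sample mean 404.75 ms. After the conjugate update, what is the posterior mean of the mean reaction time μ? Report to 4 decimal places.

404.7419

For Normal data with known variance σ², a Normal(μ₀, σ₀²) prior on μ is conjugate. Posterior precision = 1/σ₀² + n/σ²; posterior mean is the precision-weighted average of μ₀ and x̄.
n·x̄ = 11·404.75 = 4452.25.
σ₀² = 88.89² = 7901.4321, σ² = 13.90² = 193.21; σ² + n·σ₀² = 193.21 + 11·7901.4321 = 87108.9631.
Posterior mean = (μ₀/σ₀² + n·x̄/σ²)/(1/σ₀² + n/σ²) = (σ²·μ₀ + σ₀²·n·x̄)/(σ² + n·σ₀²) = (193.21·401.12 + 7901.4321·4452.25)/87108.9631 = 35256651.462425/87108.9631 = 404.7419.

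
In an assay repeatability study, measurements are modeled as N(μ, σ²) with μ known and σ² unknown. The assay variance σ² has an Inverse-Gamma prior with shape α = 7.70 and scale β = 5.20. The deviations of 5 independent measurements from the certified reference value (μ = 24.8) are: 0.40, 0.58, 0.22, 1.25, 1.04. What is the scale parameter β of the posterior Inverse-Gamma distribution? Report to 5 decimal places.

6.79445

With known mean μ and an Inverse-Gamma(α, β) prior on σ², the Normal likelihood is conjugate: posterior is Inv-Gamma(α + n/2, β + Σ(xᵢ−μ)²/2).
Σ(xᵢ−μ)² = (0.40)² + (0.58)² + (0.22)² + (1.25)² + (1.04)² = 3.1889.
Posterior: Inv-Gamma(7.70 + 5/2, 5.20 + 3.1889/2) = Inv-Gamma(10.20, 6.79445).
Posterior β = 6.79445.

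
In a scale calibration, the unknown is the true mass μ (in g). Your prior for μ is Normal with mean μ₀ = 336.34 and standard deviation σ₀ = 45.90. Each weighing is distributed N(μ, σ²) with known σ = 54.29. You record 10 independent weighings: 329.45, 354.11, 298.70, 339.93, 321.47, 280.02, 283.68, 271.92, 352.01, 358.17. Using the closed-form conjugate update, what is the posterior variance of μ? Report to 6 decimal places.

For Normal data with known variance σ², a Normal(μ₀, σ₀²) prior on μ is conjugate. Posterior precision = 1/σ₀² + n/σ²; posterior mean is the precision-weighted average of μ₀ and x̄.
σ₀² = 45.90² = 2106.81, σ² = 54.29² = 2947.4041; σ² + n·σ₀² = 2947.4041 + 10·2106.81 = 24015.5041.
Posterior precision = 1/σ₀² + n/σ² = 1/2106.81 + 10/2947.4041 = (σ² + n·σ₀²)/(σ₀²σ²) = 24015.5041/(2106.81·2947.4041); posterior variance σₙ² = σ₀²σ²/(σ² + n·σ₀²) = 2106.81·2947.4041/24015.5041 = 258.567149.

258.567149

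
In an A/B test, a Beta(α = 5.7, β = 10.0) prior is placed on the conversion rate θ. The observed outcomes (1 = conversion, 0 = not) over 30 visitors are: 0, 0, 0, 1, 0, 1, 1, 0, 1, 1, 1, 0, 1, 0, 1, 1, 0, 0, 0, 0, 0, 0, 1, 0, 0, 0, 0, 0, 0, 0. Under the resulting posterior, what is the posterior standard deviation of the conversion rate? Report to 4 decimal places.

The Beta prior is conjugate to a Binomial/Bernoulli likelihood; the update adds successes to α and failures to β.
Posterior: Beta(α+k, β+n−k) = Beta(5.7+10, 10.0+20) = Beta(15.7, 30.0).
Var = αβ/((α+β)²(α+β+1)) = 15.7·30.0/(45.7²·46.7) = 0.00482916; SD = √0.00482916 = 0.0695.

0.0695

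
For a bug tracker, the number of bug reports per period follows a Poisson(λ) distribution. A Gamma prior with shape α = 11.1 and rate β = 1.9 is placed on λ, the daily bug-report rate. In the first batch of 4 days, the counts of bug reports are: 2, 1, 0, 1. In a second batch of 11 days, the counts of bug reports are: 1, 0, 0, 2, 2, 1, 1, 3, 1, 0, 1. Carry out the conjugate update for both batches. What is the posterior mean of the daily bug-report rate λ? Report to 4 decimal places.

With a Gamma(shape α, rate β) prior, the Poisson likelihood is conjugate: the posterior is Gamma(α + ΣXᵢ, β + n).
Batch 1: sum of counts S = 4 over n = 4 days.
After batch 1: Gamma(α+S, β+n) = Gamma(11.1+4, 1.9+4) = Gamma(15.1, 5.9).
Batch 2: sum of counts S = 12 over n = 11 days.
After batch 2: Gamma(α+S, β+n) = Gamma(15.1+12, 5.9+11) = Gamma(27.1, 16.9).
Posterior mean = α/β = 27.1/16.9 = 1.6036.

1.6036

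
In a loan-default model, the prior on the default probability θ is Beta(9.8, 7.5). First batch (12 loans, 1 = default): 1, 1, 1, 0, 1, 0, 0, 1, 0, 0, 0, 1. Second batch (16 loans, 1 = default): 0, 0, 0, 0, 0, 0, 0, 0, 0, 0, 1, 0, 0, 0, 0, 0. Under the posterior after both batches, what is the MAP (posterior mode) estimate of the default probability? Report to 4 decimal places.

0.3649

The Beta prior is conjugate to a Binomial/Bernoulli likelihood; the update adds successes to α and failures to β.
After batch 1: Beta(9.8+6, 7.5+6) = Beta(15.8, 13.5).
After batch 2: Beta(15.8+1, 13.5+15) = Beta(16.8, 28.5).
Mode of Beta(a,b) for a,b>1 is (a−1)/(a+b−2) = 15.8/43.3 = 0.3649.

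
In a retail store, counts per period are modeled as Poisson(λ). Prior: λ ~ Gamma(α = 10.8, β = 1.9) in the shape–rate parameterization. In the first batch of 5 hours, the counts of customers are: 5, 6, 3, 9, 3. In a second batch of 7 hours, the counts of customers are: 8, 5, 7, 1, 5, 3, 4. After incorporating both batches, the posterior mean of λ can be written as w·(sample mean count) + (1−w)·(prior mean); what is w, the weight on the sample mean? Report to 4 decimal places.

0.8633

With a Gamma(shape α, rate β) prior, the Poisson likelihood is conjugate: the posterior is Gamma(α + ΣXᵢ, β + n).
Total number of hours: n = 5 + 7 = 12.
Posterior mean = (α₀+S)/(β₀+n) = [n/(β₀+n)]·(S/n) + [β₀/(β₀+n)]·(α₀/β₀), so only n and β₀ enter the weight.
Weight on data w = n/(β₀+n) = 12/(1.9+12) = 12/13.9 = 0.8633.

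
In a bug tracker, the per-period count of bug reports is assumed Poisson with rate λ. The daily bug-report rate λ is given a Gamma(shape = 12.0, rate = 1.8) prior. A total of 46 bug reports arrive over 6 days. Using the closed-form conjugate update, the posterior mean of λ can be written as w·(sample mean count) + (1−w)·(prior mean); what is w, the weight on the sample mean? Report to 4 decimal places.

0.7692

With a Gamma(shape α, rate β) prior, the Poisson likelihood is conjugate: the posterior is Gamma(α + ΣXᵢ, β + n).
Posterior mean = (α₀+S)/(β₀+n) = [n/(β₀+n)]·(S/n) + [β₀/(β₀+n)]·(α₀/β₀), so only n and β₀ enter the weight.
Weight on data w = n/(β₀+n) = 6/(1.8+6) = 6/7.8 = 0.7692.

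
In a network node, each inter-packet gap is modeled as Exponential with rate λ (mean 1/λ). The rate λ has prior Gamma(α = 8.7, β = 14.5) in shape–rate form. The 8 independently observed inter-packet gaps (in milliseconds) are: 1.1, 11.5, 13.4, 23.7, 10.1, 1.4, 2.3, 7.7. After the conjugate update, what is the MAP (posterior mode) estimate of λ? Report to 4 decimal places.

0.1832

With a Gamma(shape α, rate β) prior on the exponential rate λ, the posterior after n observations with total T = Σxᵢ is Gamma(α+n, β+T).
Sum of observations T = 71.2 milliseconds; n = 8.
Posterior: Gamma(8.7+8, 14.5+71.2) = Gamma(16.7, 85.7).
Mode = (α−1)/β = 0.1832.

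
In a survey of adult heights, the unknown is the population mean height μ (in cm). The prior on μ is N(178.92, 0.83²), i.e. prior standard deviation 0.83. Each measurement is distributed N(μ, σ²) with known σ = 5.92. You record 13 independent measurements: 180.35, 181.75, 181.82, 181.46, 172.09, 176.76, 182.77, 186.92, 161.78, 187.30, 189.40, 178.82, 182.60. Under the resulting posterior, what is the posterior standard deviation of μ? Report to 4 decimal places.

0.7407

For Normal data with known variance σ², a Normal(μ₀, σ₀²) prior on μ is conjugate. Posterior precision = 1/σ₀² + n/σ²; posterior mean is the precision-weighted average of μ₀ and x̄.
σ₀² = 0.83² = 0.6889, σ² = 5.92² = 35.0464; σ² + n·σ₀² = 35.0464 + 13·0.6889 = 44.0021.
Posterior precision = 1/σ₀² + n/σ² = 1/0.6889 + 13/35.0464 = (σ² + n·σ₀²)/(σ₀²σ²) = 44.0021/(0.6889·35.0464); posterior variance σₙ² = σ₀²σ²/(σ² + n·σ₀²) = 0.6889·35.0464/44.0021 = 0.548689.
Posterior SD = √σₙ² = √(0.6889·35.0464/44.0021) = 0.7407.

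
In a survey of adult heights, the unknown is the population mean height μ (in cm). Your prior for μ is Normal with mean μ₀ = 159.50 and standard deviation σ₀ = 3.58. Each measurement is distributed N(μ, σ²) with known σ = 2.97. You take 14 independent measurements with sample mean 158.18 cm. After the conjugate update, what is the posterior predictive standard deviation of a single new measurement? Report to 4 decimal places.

3.0694

For Normal data with known variance σ², a Normal(μ₀, σ₀²) prior on μ is conjugate. Posterior precision = 1/σ₀² + n/σ²; posterior mean is the precision-weighted average of μ₀ and x̄.
σ₀² = 3.58² = 12.8164, σ² = 2.97² = 8.8209; σ² + n·σ₀² = 8.8209 + 14·12.8164 = 188.2505.
Posterior precision = 1/σ₀² + n/σ² = 1/12.8164 + 14/8.8209 = (σ² + n·σ₀²)/(σ₀²σ²) = 188.2505/(12.8164·8.8209); posterior variance σₙ² = σ₀²σ²/(σ² + n·σ₀²) = 12.8164·8.8209/188.2505 = 0.600541.
Predictive variance for one new observation = σₙ² + σ² = 12.8164·8.8209/188.2505 + 8.8209 = σ²·(σ₀² + 188.2505)/188.2505 = 8.8209·201.0669/188.2505 = 9.421441; SD = √(8.8209·201.0669/188.2505) = 3.0694.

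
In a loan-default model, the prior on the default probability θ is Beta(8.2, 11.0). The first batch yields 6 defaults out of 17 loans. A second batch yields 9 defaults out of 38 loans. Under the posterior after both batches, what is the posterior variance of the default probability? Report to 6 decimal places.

The Beta prior is conjugate to a Binomial/Bernoulli likelihood; the update adds successes to α and failures to β.
After batch 1: Beta(8.2+6, 11.0+11) = Beta(14.2, 22.0).
After batch 2: Beta(14.2+9, 22.0+29) = Beta(23.2, 51.0).
Var = αβ/((α+β)²(α+β+1)) = 23.2·51.0/(74.2²·75.2) = 0.002858.

0.002858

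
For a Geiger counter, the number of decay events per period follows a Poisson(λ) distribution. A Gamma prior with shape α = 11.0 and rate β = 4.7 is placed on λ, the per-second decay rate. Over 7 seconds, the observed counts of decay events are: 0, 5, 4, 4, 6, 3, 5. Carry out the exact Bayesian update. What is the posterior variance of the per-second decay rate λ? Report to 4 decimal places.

0.2776

With a Gamma(shape α, rate β) prior, the Poisson likelihood is conjugate: the posterior is Gamma(α + ΣXᵢ, β + n).
Sum of counts S = 27 over n = 7 seconds.
Posterior: Gamma(α+S, β+n) = Gamma(11.0+27, 4.7+7) = Gamma(38.0, 11.7).
Var = α/β² = 38.0/11.7² = 0.2776.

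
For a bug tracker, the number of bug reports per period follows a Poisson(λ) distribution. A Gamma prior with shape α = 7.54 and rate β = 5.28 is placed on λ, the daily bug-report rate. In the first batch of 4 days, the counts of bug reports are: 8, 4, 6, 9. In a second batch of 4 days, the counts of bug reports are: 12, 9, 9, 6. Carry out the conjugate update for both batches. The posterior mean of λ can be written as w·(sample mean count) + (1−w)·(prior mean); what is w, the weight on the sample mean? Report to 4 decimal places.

0.6024

With a Gamma(shape α, rate β) prior, the Poisson likelihood is conjugate: the posterior is Gamma(α + ΣXᵢ, β + n).
Total number of days: n = 4 + 4 = 8.
Posterior mean = (α₀+S)/(β₀+n) = [n/(β₀+n)]·(S/n) + [β₀/(β₀+n)]·(α₀/β₀), so only n and β₀ enter the weight.
Weight on data w = n/(β₀+n) = 8/(5.28+8) = 8/13.28 = 0.6024.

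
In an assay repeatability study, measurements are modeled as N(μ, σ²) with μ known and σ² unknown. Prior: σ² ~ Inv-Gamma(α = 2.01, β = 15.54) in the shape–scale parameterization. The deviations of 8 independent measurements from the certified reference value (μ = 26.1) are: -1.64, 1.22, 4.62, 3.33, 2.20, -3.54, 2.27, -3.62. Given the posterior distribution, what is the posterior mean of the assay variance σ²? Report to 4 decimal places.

10.3114

With known mean μ and an Inverse-Gamma(α, β) prior on σ², the Normal likelihood is conjugate: posterior is Inv-Gamma(α + n/2, β + Σ(xᵢ−μ)²/2).
Σ(xᵢ−μ)² = (-1.64)² + (1.22)² + (4.62)² + (3.33)² + (2.20)² + (-3.54)² + (2.27)² + (-3.62)² = 72.2402.
Posterior: Inv-Gamma(2.01 + 8/2, 15.54 + 72.2402/2) = Inv-Gamma(6.01, 51.66010).
E[σ²|data] = β/(α−1) = 51.66010/5.01 = 10.3114.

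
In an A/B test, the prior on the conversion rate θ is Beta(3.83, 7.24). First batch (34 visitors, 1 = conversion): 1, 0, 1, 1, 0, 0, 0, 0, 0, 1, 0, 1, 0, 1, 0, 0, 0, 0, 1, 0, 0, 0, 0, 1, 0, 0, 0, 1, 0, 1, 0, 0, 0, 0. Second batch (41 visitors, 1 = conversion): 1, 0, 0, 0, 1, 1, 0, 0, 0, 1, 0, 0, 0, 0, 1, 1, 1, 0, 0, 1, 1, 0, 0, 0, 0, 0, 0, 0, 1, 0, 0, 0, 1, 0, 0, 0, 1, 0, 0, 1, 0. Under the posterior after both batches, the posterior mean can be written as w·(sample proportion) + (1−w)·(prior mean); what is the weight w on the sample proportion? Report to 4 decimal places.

The Beta prior is conjugate to a Binomial/Bernoulli likelihood; the update adds successes to α and failures to β.
Total number of visitors: n = 34 + 41 = 75.
Posterior mean = (α₀+k)/(α₀+β₀+n) = [n/(α₀+β₀+n)]·(k/n) + [(α₀+β₀)/(α₀+β₀+n)]·α₀/(α₀+β₀), so only n and the prior enter the weight.
The weight on the data is w = n/(α₀+β₀+n) = 75/(3.83+7.24+75) = 75/86.07 = 0.8714.

0.8714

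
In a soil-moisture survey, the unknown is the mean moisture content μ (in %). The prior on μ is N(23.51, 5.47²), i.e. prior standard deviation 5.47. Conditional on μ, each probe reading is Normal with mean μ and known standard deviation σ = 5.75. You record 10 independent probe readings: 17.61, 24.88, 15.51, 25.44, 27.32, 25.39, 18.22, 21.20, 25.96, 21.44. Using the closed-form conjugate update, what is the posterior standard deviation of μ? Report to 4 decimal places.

For Normal data with known variance σ², a Normal(μ₀, σ₀²) prior on μ is conjugate. Posterior precision = 1/σ₀² + n/σ²; posterior mean is the precision-weighted average of μ₀ and x̄.
σ₀² = 5.47² = 29.9209, σ² = 5.75² = 33.0625; σ² + n·σ₀² = 33.0625 + 10·29.9209 = 332.2715.
Posterior precision = 1/σ₀² + n/σ² = 1/29.9209 + 10/33.0625 = (σ² + n·σ₀²)/(σ₀²σ²) = 332.2715/(29.9209·33.0625); posterior variance σₙ² = σ₀²σ²/(σ² + n·σ₀²) = 29.9209·33.0625/332.2715 = 2.977263.
Posterior SD = √σₙ² = √(29.9209·33.0625/332.2715) = 1.7255.

1.7255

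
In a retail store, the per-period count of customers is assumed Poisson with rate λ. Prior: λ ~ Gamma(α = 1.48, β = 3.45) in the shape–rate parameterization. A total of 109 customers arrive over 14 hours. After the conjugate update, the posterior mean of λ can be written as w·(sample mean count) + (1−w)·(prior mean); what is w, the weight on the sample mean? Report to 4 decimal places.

0.8023

With a Gamma(shape α, rate β) prior, the Poisson likelihood is conjugate: the posterior is Gamma(α + ΣXᵢ, β + n).
Posterior mean = (α₀+S)/(β₀+n) = [n/(β₀+n)]·(S/n) + [β₀/(β₀+n)]·(α₀/β₀), so only n and β₀ enter the weight.
Weight on data w = n/(β₀+n) = 14/(3.45+14) = 14/17.45 = 0.8023.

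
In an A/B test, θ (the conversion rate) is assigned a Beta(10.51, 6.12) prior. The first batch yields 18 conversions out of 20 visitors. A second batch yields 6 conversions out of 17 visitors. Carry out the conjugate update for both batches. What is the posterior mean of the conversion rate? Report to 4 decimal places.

0.6435

The Beta prior is conjugate to a Binomial/Bernoulli likelihood; the update adds successes to α and failures to β.
After batch 1: Beta(10.51+18, 6.12+2) = Beta(28.51, 8.12).
After batch 2: Beta(28.51+6, 8.12+11) = Beta(34.51, 19.12).
Posterior mean = α/(α+β) = 34.51/53.63 = 0.6435.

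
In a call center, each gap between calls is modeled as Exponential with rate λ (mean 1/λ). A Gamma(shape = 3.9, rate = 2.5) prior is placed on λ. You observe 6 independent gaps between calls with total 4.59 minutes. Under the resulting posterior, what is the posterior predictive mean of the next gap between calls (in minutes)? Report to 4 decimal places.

With a Gamma(shape α, rate β) prior on the exponential rate λ, the posterior after n observations with total T = Σxᵢ is Gamma(α+n, β+T).
Posterior: Gamma(3.9+6, 2.5+4.59) = Gamma(9.9, 7.09).
The predictive distribution for the next observation is Lomax; its mean is β/(α−1) = 7.09/8.9 = 0.7966.

0.7966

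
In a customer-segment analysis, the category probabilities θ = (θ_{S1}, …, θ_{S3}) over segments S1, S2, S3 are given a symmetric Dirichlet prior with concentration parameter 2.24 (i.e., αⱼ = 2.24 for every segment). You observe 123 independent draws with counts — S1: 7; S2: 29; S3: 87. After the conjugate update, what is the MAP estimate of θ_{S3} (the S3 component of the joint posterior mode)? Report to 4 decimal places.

The Dirichlet prior is conjugate to the Multinomial likelihood: each posterior αⱼ = prior αⱼ + observed count nⱼ.
Posterior concentration: (9.24, 31.24, 89.24), total = 129.72.
Joint mode component: (α_{S3}−1)/(Σα−K) = 88.24/126.72 = 0.6963.

0.6963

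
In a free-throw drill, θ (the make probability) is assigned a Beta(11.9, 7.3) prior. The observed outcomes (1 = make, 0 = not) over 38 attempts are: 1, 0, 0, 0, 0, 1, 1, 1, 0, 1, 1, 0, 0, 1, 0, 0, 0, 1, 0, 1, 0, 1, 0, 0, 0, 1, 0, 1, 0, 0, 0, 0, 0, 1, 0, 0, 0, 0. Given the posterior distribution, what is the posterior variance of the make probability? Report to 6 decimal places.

The Beta prior is conjugate to a Binomial/Bernoulli likelihood; the update adds successes to α and failures to β.
Posterior: Beta(α+k, β+n−k) = Beta(11.9+13, 7.3+25) = Beta(24.9, 32.3).
Var = αβ/((α+β)²(α+β+1)) = 24.9·32.3/(57.2²·58.2) = 0.004224.

0.004224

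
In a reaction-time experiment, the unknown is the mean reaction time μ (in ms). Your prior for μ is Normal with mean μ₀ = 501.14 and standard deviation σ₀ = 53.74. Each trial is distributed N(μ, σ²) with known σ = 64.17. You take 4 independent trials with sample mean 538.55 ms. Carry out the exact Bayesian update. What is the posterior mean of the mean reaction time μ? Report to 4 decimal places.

528.7192

For Normal data with known variance σ², a Normal(μ₀, σ₀²) prior on μ is conjugate. Posterior precision = 1/σ₀² + n/σ²; posterior mean is the precision-weighted average of μ₀ and x̄.
n·x̄ = 4·538.55 = 2154.2.
σ₀² = 53.74² = 2887.9876, σ² = 64.17² = 4117.7889; σ² + n·σ₀² = 4117.7889 + 4·2887.9876 = 15669.7393.
Posterior mean = (μ₀/σ₀² + n·x̄/σ²)/(1/σ₀² + n/σ²) = (σ²·μ₀ + σ₀²·n·x̄)/(σ² + n·σ₀²) = (4117.7889·501.14 + 2887.9876·2154.2)/15669.7393 = 8284891.617266/15669.7393 = 528.7192.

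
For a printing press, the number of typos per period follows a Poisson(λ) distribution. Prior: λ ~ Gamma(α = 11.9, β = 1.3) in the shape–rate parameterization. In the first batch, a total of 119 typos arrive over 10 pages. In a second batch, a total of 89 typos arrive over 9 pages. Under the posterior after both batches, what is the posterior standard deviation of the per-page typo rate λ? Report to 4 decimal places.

0.7305

With a Gamma(shape α, rate β) prior, the Poisson likelihood is conjugate: the posterior is Gamma(α + ΣXᵢ, β + n).
After batch 1: Gamma(α+S, β+n) = Gamma(11.9+119, 1.3+10) = Gamma(130.9, 11.3).
After batch 2: Gamma(α+S, β+n) = Gamma(130.9+89, 11.3+9) = Gamma(219.9, 20.3).
SD = √α/β = √219.9/20.3 = 0.7305.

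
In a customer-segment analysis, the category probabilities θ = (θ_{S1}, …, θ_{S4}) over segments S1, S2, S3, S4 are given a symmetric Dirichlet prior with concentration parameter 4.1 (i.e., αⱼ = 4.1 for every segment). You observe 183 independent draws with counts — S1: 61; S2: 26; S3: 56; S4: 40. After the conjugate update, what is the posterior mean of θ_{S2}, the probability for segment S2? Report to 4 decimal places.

0.1510

The Dirichlet prior is conjugate to the Multinomial likelihood: each posterior αⱼ = prior αⱼ + observed count nⱼ.
Posterior concentration: (65.1, 30.1, 60.1, 44.1), total = 199.4.
E[θ_{S2}|data] = α_{S2}/Σα = 30.1/199.4 = 0.1510.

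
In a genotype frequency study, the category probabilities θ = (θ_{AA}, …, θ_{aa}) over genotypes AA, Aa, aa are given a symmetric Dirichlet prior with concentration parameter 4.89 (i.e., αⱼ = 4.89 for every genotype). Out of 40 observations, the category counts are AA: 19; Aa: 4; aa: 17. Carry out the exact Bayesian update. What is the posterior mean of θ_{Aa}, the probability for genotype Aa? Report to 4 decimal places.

The Dirichlet prior is conjugate to the Multinomial likelihood: each posterior αⱼ = prior αⱼ + observed count nⱼ.
Posterior concentration: (23.89, 8.89, 21.89), total = 54.67.
E[θ_{Aa}|data] = α_{Aa}/Σα = 8.89/54.67 = 0.1626.

0.1626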